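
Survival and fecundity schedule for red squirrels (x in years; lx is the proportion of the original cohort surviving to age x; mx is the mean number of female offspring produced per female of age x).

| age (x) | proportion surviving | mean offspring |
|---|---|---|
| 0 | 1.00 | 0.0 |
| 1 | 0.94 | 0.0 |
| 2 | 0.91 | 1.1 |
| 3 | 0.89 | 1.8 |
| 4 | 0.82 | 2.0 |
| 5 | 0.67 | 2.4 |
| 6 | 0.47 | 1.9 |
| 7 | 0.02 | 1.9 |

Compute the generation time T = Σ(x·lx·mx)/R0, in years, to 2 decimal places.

3.99

lx·mx: 0, 0, 1.001, 1.602, 1.64, 1.608, 0.893, 0.038 → R0 = 6.782
x·lx·mx: 0, 0, 2.002, 4.806, 6.56, 8.04, 5.358, 0.266 → Σ = 27.032
T = 27.032 / 6.782 = 3.985845… → 3.99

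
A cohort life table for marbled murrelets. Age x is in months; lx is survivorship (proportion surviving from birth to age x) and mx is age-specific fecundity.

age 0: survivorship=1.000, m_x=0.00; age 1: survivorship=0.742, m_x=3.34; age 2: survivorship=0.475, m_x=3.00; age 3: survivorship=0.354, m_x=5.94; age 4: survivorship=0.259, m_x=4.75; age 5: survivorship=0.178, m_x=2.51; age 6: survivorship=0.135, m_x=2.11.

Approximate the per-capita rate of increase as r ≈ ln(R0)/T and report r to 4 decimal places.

R0 = Σ lx·mx = 0 + 2.47828 + 1.425 + 2.10276 + 1.23025 + 0.44678 + 0.28485 = 7.96792
Σ x·lx·mx = 20.50056; T = 20.50056/7.96792 = 2.57289…
r ≈ ln(R0)/T = ln(7.96792)/2.57289… = 0.806652… → 0.8067

0.8067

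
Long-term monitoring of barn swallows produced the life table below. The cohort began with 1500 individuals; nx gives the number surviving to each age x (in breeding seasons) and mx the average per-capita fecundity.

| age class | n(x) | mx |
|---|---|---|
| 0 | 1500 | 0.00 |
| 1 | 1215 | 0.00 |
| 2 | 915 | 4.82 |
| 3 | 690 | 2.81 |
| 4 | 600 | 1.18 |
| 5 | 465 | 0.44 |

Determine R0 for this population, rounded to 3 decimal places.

4.841

lx = nx/n0 = nx/1500: 1, 0.81, 0.61, 0.46, 0.4, 0.31
lx·mx by age: 0, 0, 2.9402, 1.2926, 0.472, 0.1364
R0 = Σ lx·mx = 4.8412 → 4.841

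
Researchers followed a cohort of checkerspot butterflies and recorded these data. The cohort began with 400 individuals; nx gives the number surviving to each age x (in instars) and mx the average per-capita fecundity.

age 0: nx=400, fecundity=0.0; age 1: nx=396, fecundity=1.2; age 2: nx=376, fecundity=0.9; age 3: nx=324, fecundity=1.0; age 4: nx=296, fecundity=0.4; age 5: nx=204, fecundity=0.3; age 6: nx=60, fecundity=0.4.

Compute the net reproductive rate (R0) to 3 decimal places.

3.353

lx = nx/n0 = nx/400: 1, 0.99, 0.94, 0.81, 0.74, 0.51, 0.15
lx·mx by age: 0, 1.188, 0.846, 0.81, 0.296, 0.153, 0.06
R0 = Σ lx·mx = 3.353 → 3.353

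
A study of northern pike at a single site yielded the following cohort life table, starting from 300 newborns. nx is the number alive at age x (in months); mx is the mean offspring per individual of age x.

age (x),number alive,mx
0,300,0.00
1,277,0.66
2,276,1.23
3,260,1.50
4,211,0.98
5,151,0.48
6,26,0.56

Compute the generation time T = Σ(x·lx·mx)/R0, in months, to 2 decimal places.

lx = nx/n0 = nx/300: 1, 0.92333…, 0.92, 0.86667…, 0.70333…, 0.50333…, 0.08667…
lx·mx: 0, 0.6094…, 1.1316, 1.3…, 0.689267…, 0.2416…, 0.048533… → R0 = 4.0204…
x·lx·mx: 0, 0.6094…, 2.2632, 3.9…, 2.757067…, 1.208…, 0.2912… → Σ = 11.028867…
T = 11.028867… / 4.0204… = 2.743226… → 2.74

2.74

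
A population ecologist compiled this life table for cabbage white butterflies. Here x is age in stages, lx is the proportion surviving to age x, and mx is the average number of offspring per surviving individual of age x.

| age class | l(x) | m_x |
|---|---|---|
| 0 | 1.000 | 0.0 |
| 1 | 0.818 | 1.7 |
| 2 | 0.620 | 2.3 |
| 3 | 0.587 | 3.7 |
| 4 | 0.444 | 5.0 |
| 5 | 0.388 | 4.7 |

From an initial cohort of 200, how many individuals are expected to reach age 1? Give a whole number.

164

Expected survivors = N0 · l_1 = 200 × 0.818 = 163.6 → 164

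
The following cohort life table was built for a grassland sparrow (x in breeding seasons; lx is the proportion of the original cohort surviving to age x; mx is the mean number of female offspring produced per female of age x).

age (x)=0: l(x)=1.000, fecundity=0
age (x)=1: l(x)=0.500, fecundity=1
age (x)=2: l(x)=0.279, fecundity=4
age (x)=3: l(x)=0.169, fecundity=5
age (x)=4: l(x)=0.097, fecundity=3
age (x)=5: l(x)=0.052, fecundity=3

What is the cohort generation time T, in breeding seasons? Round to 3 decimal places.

lx·mx: 0, 0.5, 1.116, 0.845, 0.291, 0.156 → R0 = 2.908
x·lx·mx: 0, 0.5, 2.232, 2.535, 1.164, 0.78 → Σ = 7.211
T = 7.211 / 2.908 = 2.479711… → 2.480

2.480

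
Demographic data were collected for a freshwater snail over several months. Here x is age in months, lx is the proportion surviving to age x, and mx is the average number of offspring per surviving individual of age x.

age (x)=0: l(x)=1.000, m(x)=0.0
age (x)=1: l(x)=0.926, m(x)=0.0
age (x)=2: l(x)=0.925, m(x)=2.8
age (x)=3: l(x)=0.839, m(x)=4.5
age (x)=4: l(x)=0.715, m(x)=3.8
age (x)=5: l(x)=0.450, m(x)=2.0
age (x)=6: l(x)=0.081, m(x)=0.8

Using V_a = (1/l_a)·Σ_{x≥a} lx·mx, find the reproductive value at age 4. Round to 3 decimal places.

lx·mx for x ≥ 4: 2.717, 0.9, 0.0648 → sum = 3.6818
V_4 = 3.6818 / l_4 = 3.6818 / 0.715 = 5.149371… → 5.149

5.149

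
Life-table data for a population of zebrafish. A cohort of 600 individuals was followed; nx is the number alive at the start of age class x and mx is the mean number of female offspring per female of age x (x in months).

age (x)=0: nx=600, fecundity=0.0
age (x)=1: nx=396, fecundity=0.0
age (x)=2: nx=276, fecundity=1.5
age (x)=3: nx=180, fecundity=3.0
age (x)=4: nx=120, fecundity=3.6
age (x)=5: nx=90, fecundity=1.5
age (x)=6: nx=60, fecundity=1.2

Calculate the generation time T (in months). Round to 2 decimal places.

lx = nx/n0 = nx/600: 1, 0.66, 0.46, 0.3, 0.2, 0.15, 0.1
lx·mx: 0, 0, 0.69, 0.9, 0.72, 0.225, 0.12 → R0 = 2.655
x·lx·mx: 0, 0, 1.38, 2.7, 2.88, 1.125, 0.72 → Σ = 8.805
T = 8.805 / 2.655 = 3.316384… → 3.32

3.32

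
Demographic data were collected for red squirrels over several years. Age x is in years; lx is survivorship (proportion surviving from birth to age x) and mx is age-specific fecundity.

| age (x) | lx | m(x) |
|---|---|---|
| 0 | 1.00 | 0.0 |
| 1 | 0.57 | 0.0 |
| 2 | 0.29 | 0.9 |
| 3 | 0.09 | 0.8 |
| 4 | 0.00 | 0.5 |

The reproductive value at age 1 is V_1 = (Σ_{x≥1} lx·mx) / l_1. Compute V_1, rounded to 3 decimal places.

0.584

lx·mx for x ≥ 1: 0, 0.261, 0.072, 0 → sum = 0.333
V_1 = 0.333 / l_1 = 0.333 / 0.57 = 0.584211… → 0.584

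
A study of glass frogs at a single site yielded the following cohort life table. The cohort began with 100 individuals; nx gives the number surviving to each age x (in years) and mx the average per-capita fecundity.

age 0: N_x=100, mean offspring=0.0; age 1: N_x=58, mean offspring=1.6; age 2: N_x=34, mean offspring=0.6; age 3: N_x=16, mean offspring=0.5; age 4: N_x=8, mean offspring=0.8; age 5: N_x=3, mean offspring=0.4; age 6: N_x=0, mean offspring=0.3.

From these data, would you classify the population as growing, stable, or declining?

lx = nx/n0 = nx/100: 1, 0.58, 0.34, 0.16, 0.08, 0.03, 0
R0 = Σ lx·mx = 0 + 0.928 + 0.204 + 0.08 + 0.064 + 0.012 + 0 = 1.288
R0 > 1, so the population is growing.

growing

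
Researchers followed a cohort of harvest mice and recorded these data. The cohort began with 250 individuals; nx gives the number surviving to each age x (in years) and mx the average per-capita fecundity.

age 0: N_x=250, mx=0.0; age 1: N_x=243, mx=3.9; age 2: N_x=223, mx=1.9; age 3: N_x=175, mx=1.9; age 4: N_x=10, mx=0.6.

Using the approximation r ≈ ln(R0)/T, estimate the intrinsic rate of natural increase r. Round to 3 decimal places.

lx = nx/n0 = nx/250: 1, 0.972, 0.892, 0.7, 0.04
R0 = Σ lx·mx = 0 + 3.7908 + 1.6948 + 1.33 + 0.024 = 6.8396
Σ x·lx·mx = 11.2664; T = 11.2664/6.8396 = 1.64723…
r ≈ ln(R0)/T = ln(6.8396)/1.64723… = 1.16725… → 1.167

1.167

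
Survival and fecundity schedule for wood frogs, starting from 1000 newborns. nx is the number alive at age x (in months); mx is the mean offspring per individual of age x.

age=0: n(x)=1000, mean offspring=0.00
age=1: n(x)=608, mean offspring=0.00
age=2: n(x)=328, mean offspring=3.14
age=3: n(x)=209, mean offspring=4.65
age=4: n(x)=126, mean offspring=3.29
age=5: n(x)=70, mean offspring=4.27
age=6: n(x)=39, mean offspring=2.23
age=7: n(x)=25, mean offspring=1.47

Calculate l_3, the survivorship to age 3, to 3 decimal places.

l_3 = n_3/n_0 = 209/1000 = 0.209 → 0.209

0.209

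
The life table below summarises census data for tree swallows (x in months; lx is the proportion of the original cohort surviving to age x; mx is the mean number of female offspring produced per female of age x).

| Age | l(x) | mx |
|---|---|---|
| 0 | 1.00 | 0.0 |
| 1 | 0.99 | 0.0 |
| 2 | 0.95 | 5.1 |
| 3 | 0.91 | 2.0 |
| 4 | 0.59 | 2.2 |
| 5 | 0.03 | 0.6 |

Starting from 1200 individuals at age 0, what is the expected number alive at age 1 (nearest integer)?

1188

Expected survivors = N0 · l_1 = 1200 × 0.99 = 1188 → 1188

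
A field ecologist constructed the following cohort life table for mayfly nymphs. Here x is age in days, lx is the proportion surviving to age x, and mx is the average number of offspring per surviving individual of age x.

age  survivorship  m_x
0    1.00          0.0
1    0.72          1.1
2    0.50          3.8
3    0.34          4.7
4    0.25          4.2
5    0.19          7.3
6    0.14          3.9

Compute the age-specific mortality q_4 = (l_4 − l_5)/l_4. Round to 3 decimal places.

q_4 = (l_4 − l_5) / l_4 = (0.25 − 0.19) / 0.25
     = 0.06 / 0.25 = 0.24 → 0.240

0.240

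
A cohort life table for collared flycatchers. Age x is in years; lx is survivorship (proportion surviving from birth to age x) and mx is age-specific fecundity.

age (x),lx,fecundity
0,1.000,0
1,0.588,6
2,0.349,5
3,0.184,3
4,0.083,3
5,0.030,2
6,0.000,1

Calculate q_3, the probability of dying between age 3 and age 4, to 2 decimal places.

0.55

q_3 = (l_3 − l_4) / l_3 = (0.184 − 0.083) / 0.184
     = 0.101 / 0.184 = 0.548913… → 0.55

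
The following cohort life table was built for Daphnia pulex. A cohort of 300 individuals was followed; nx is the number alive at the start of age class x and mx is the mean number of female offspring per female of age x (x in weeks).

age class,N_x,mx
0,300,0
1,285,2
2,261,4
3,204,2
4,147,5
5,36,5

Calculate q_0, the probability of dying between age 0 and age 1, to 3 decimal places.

lx = nx/n0 = nx/300: 1, 0.95, 0.87, 0.68, 0.49, 0.12
q_0 = (l_0 − l_1) / l_0 = (1 − 0.95) / 1
     = 0.05 / 1 = 0.05 → 0.050

0.050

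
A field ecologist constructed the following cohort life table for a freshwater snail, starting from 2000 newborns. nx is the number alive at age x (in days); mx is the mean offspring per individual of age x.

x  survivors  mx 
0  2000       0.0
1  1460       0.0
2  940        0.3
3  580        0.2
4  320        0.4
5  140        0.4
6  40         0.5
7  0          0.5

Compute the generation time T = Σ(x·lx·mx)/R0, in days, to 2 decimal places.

lx = nx/n0 = nx/2000: 1, 0.73, 0.47, 0.29, 0.16, 0.07, 0.02, 0
lx·mx: 0, 0, 0.141, 0.058, 0.064, 0.028, 0.01, 0 → R0 = 0.301
x·lx·mx: 0, 0, 0.282, 0.174, 0.256, 0.14, 0.06, 0 → Σ = 0.912
T = 0.912 / 0.301 = 3.0299… → 3.03

3.03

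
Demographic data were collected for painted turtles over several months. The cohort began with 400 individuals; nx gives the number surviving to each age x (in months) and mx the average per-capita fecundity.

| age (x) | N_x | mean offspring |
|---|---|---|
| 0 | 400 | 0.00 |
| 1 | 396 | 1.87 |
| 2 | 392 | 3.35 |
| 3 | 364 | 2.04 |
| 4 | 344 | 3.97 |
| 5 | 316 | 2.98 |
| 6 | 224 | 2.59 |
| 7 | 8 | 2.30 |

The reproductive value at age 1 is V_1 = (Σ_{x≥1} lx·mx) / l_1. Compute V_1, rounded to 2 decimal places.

lx = nx/n0 = nx/400: 1, 0.99, 0.98, 0.91, 0.86, 0.79, 0.56, 0.02
lx·mx for x ≥ 1: 1.8513, 3.283, 1.8564, 3.4142, 2.3542, 1.4504, 0.046 → sum = 14.2555
V_1 = 14.2555 / l_1 = 14.2555 / 0.99 = 14.399495… → 14.40

14.40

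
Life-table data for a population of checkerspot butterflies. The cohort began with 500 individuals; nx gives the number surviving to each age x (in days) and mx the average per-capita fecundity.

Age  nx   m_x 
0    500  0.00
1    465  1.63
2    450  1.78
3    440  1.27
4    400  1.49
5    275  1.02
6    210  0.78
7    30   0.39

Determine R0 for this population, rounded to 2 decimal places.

lx = nx/n0 = nx/500: 1, 0.93, 0.9, 0.88, 0.8, 0.55, 0.42, 0.06
lx·mx by age: 0, 1.5159, 1.602, 1.1176, 1.192, 0.561, 0.3276, 0.0234
R0 = Σ lx·mx = 6.3395 → 6.34

6.34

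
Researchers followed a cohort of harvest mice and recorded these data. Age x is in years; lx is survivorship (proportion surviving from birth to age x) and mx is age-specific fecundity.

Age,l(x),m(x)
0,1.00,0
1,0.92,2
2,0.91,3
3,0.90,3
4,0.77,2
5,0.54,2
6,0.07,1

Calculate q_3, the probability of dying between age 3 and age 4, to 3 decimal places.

0.144

q_3 = (l_3 − l_4) / l_3 = (0.9 − 0.77) / 0.9
     = 0.13 / 0.9 = 0.144444… → 0.144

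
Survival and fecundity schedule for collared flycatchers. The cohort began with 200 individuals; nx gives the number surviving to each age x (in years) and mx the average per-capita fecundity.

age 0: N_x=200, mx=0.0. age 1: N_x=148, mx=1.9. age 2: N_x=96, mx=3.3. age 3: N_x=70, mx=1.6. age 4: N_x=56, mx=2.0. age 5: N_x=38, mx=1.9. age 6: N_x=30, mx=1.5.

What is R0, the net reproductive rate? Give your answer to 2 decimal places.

4.70

lx = nx/n0 = nx/200: 1, 0.74, 0.48, 0.35, 0.28, 0.19, 0.15
lx·mx by age: 0, 1.406, 1.584, 0.56, 0.56, 0.361, 0.225
R0 = Σ lx·mx = 4.696 → 4.70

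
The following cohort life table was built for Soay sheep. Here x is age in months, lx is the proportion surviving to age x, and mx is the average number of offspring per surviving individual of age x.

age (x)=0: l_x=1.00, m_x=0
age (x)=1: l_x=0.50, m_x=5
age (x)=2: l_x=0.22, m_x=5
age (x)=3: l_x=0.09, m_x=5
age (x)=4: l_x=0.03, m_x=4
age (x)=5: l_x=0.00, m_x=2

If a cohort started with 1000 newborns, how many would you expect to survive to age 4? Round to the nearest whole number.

30

Expected survivors = N0 · l_4 = 1000 × 0.03 = 30 → 30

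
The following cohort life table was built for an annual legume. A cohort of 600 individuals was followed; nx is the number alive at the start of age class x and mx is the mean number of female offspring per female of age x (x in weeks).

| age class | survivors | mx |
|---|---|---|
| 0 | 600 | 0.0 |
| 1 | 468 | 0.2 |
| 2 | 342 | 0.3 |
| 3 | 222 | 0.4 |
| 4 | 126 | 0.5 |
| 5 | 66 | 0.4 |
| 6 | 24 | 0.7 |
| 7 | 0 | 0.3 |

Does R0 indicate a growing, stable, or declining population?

lx = nx/n0 = nx/600: 1, 0.78, 0.57, 0.37, 0.21, 0.11, 0.04, 0
R0 = Σ lx·mx = 0 + 0.156 + 0.171 + 0.148 + 0.105 + 0.044 + 0.028 + 0 = 0.652
R0 < 1, so the population is declining.

declining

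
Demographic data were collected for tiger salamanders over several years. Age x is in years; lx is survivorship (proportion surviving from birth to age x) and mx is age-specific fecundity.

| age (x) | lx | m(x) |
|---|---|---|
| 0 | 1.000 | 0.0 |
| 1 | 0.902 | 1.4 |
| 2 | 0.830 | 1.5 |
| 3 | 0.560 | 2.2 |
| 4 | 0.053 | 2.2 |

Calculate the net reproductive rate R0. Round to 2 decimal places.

3.86

lx·mx by age: 0, 1.2628, 1.245, 1.232, 0.1166
R0 = Σ lx·mx = 3.8564 → 3.86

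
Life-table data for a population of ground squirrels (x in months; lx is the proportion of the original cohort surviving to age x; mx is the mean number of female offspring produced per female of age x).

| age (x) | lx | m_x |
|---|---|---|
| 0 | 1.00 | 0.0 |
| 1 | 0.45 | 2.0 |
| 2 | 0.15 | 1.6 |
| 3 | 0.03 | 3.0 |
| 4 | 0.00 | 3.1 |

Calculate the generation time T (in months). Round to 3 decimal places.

1.341

lx·mx: 0, 0.9, 0.24, 0.09, 0 → R0 = 1.23
x·lx·mx: 0, 0.9, 0.48, 0.27, 0 → Σ = 1.65
T = 1.65 / 1.23 = 1.341463… → 1.341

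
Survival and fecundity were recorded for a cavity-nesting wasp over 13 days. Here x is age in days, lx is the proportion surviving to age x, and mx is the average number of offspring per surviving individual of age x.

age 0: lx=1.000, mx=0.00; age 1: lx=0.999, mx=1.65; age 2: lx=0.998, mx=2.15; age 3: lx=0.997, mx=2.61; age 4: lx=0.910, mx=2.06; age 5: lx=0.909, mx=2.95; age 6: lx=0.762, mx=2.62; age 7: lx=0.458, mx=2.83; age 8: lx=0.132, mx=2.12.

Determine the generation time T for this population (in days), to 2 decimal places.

lx·mx: 0, 1.64835, 2.1457, 2.60217, 1.8746, 2.68155, 1.99644, 1.29614, 0.27984 → R0 = 14.52479
x·lx·mx: 0, 1.64835, 4.2914, 7.80651, 7.4984, 13.40775, 11.97864, 9.07298, 2.23872 → Σ = 57.94275
T = 57.94275 / 14.52479 = 3.989232… → 3.99

3.99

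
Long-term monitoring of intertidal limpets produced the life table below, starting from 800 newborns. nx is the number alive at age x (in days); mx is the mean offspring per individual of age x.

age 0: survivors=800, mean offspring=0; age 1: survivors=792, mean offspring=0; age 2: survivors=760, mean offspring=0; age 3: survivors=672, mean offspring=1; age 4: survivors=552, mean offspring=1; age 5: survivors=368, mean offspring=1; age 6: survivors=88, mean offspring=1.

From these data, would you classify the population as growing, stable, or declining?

growing

lx = nx/n0 = nx/800: 1, 0.99, 0.95, 0.84, 0.69, 0.46, 0.11
R0 = Σ lx·mx = 0 + 0 + 0 + 0.84 + 0.69 + 0.46 + 0.11 = 2.1
R0 > 1, so the population is growing.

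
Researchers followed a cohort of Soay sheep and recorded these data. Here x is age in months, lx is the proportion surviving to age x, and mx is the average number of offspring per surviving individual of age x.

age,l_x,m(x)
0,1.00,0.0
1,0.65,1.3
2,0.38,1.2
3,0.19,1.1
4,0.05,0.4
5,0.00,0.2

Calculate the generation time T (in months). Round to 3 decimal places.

1.610

lx·mx: 0, 0.845, 0.456, 0.209, 0.02, 0 → R0 = 1.53
x·lx·mx: 0, 0.845, 0.912, 0.627, 0.08, 0 → Σ = 2.464
T = 2.464 / 1.53 = 1.610458… → 1.610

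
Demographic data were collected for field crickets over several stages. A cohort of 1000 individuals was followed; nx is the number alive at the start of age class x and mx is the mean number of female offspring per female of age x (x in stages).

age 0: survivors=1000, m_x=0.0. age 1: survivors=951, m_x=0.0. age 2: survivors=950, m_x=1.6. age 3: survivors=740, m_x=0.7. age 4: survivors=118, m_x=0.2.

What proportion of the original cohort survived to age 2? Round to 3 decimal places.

l_2 = n_2/n_0 = 950/1000 = 0.95 → 0.950

0.950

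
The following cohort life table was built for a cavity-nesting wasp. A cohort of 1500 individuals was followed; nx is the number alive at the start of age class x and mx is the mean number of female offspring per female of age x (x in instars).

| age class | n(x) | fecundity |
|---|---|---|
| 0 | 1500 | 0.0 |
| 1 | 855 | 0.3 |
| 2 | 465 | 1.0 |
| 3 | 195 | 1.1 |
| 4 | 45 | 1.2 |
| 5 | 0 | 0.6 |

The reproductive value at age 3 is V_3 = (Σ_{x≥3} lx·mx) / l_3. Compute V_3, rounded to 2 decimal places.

lx = nx/n0 = nx/1500: 1, 0.57, 0.31, 0.13, 0.03, 0
lx·mx for x ≥ 3: 0.143, 0.036, 0 → sum = 0.179
V_3 = 0.179 / l_3 = 0.179 / 0.13 = 1.376923… → 1.38

1.38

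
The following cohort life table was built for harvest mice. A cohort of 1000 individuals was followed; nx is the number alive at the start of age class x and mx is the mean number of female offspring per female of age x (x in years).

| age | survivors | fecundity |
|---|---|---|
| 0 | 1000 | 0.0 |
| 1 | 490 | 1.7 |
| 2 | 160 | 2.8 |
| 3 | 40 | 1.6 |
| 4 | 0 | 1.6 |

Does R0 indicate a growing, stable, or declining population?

lx = nx/n0 = nx/1000: 1, 0.49, 0.16, 0.04, 0
R0 = Σ lx·mx = 0 + 0.833 + 0.448 + 0.064 + 0 = 1.345
R0 > 1, so the population is growing.

growing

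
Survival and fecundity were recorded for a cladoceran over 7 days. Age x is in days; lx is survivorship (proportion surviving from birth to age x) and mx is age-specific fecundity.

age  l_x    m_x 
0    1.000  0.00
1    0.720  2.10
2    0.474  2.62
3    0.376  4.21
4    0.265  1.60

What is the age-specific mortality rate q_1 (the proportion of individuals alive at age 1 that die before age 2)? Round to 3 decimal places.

0.342

q_1 = (l_1 − l_2) / l_1 = (0.72 − 0.474) / 0.72
     = 0.246 / 0.72 = 0.341667… → 0.342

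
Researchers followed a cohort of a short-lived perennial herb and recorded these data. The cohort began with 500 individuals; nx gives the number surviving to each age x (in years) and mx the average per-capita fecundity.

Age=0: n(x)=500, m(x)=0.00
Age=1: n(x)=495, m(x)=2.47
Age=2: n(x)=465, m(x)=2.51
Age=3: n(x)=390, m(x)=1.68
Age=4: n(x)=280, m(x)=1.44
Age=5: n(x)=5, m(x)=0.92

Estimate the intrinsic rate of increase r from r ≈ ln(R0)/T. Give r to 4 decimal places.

lx = nx/n0 = nx/500: 1, 0.99, 0.93, 0.78, 0.56, 0.01
R0 = Σ lx·mx = 0 + 2.4453 + 2.3343 + 1.3104 + 0.8064 + 0.0092 = 6.9056
Σ x·lx·mx = 14.3167; T = 14.3167/6.9056 = 2.0732…
r ≈ ln(R0)/T = ln(6.9056)/2.0732… = 0.932053… → 0.9321

0.9321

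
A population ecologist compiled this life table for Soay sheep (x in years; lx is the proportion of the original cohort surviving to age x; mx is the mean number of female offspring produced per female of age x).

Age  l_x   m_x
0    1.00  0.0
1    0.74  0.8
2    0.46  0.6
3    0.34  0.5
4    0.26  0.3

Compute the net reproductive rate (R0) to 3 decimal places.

1.116

lx·mx by age: 0, 0.592, 0.276, 0.17, 0.078
R0 = Σ lx·mx = 1.116 → 1.116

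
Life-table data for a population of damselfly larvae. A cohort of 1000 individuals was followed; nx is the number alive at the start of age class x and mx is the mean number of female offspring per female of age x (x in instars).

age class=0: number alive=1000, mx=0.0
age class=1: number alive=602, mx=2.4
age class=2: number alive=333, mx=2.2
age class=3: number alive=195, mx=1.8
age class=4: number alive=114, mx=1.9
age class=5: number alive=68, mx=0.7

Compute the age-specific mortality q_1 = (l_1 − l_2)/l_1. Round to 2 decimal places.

lx = nx/n0 = nx/1000: 1, 0.602, 0.333, 0.195, 0.114, 0.068
q_1 = (l_1 − l_2) / l_1 = (0.602 − 0.333) / 0.602
     = 0.269 / 0.602 = 0.446844… → 0.45

0.45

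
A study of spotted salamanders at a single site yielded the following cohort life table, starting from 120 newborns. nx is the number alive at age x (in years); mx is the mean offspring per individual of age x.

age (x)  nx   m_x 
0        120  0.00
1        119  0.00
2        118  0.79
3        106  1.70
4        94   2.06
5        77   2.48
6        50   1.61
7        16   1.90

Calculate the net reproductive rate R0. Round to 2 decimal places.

lx = nx/n0 = nx/120: 1, 0.99167…, 0.98333…, 0.88333…, 0.78333…, 0.64167…, 0.41667…, 0.13333…
lx·mx by age: 0, 0, 0.776833…, 1.501667…, 1.613667…, 1.591333…, 0.670833…, 0.253333…
R0 = Σ lx·mx = 6.407667… → 6.41

6.41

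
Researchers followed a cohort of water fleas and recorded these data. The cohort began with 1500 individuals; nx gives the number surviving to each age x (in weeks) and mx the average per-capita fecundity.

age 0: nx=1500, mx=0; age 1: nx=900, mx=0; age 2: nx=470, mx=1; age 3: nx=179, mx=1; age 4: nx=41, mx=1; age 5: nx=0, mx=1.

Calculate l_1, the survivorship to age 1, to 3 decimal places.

l_1 = n_1/n_0 = 900/1500 = 0.6 → 0.600

0.600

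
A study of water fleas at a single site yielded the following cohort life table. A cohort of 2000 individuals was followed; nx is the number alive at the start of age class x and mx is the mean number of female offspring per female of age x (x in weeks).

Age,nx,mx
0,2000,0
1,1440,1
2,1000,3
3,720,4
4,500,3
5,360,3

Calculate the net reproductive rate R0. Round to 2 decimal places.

lx = nx/n0 = nx/2000: 1, 0.72, 0.5, 0.36, 0.25, 0.18
lx·mx by age: 0, 0.72, 1.5, 1.44, 0.75, 0.54
R0 = Σ lx·mx = 4.95 → 4.95

4.95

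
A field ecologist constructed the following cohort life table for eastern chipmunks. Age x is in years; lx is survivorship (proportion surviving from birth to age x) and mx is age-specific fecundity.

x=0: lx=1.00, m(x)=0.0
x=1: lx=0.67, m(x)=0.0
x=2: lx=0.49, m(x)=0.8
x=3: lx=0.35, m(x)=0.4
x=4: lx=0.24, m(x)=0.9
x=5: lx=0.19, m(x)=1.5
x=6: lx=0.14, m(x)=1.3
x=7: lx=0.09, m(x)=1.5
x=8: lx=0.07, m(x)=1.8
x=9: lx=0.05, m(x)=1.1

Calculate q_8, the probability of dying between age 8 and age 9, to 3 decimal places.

q_8 = (l_8 − l_9) / l_8 = (0.07 − 0.05) / 0.07
     = 0.02 / 0.07 = 0.285714… → 0.286

0.286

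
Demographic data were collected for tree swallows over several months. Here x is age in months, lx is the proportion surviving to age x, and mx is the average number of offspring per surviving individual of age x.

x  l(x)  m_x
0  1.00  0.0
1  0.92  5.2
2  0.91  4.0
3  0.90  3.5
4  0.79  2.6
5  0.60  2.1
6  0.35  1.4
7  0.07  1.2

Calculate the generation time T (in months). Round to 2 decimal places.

2.56

lx·mx: 0, 4.784, 3.64, 3.15, 2.054, 1.26, 0.49, 0.084 → R0 = 15.462
x·lx·mx: 0, 4.784, 7.28, 9.45, 8.216, 6.3, 2.94, 0.588 → Σ = 39.558
T = 39.558 / 15.462 = 2.558401… → 2.56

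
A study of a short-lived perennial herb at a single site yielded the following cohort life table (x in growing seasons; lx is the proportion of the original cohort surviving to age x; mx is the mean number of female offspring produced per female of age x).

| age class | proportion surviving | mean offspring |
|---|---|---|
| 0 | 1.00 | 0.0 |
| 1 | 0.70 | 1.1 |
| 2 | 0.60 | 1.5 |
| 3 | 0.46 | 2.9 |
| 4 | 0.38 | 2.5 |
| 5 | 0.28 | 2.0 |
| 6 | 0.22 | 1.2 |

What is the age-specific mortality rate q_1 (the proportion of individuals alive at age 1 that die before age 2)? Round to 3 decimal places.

q_1 = (l_1 − l_2) / l_1 = (0.7 − 0.6) / 0.7
     = 0.1 / 0.7 = 0.142857… → 0.143

0.143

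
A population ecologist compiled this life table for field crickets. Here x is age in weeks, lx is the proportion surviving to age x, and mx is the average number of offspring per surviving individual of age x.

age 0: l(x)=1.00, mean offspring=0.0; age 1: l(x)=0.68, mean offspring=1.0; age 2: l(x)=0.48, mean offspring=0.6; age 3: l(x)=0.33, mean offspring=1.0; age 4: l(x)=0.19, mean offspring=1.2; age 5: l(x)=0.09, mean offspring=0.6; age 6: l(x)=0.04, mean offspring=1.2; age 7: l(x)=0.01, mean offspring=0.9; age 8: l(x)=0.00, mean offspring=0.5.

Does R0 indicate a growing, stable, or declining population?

R0 = Σ lx·mx = 0 + 0.68 + 0.288 + 0.33 + 0.228 + 0.054 + 0.048 + 0.009 + 0 = 1.637
R0 > 1, so the population is growing.

growing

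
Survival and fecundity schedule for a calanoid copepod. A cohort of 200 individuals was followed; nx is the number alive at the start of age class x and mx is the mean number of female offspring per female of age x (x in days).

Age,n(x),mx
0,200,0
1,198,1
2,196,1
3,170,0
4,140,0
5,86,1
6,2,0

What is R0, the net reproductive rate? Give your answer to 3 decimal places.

2.400

lx = nx/n0 = nx/200: 1, 0.99, 0.98, 0.85, 0.7, 0.43, 0.01
lx·mx by age: 0, 0.99, 0.98, 0, 0, 0.43, 0
R0 = Σ lx·mx = 2.4 → 2.400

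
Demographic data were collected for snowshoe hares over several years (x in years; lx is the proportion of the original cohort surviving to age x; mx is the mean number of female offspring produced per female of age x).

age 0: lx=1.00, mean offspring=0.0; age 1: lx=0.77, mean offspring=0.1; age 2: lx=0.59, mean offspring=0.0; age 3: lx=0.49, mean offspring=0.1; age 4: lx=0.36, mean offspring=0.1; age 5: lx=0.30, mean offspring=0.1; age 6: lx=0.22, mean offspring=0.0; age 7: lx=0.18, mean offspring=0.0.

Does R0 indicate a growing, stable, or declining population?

R0 = Σ lx·mx = 0 + 0.077 + 0 + 0.049 + 0.036 + 0.03 + 0 + 0 = 0.192
R0 < 1, so the population is declining.

declining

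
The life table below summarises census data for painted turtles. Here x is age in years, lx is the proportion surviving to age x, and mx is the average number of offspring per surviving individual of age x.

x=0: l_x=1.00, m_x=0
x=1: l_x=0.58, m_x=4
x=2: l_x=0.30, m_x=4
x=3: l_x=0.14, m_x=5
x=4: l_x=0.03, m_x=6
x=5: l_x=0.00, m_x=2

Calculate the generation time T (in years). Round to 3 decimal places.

lx·mx: 0, 2.32, 1.2, 0.7, 0.18, 0 → R0 = 4.4
x·lx·mx: 0, 2.32, 2.4, 2.1, 0.72, 0 → Σ = 7.54
T = 7.54 / 4.4 = 1.713636… → 1.714

1.714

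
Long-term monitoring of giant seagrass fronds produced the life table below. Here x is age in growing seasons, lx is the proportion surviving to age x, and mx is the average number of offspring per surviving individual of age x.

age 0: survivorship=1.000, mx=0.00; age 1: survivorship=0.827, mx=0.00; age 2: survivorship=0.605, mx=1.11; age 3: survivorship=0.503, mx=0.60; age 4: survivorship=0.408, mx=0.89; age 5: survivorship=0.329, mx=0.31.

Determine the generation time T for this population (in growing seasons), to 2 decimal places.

2.93

lx·mx: 0, 0, 0.67155, 0.3018, 0.36312, 0.10199 → R0 = 1.43846
x·lx·mx: 0, 0, 1.3431, 0.9054, 1.45248, 0.50995 → Σ = 4.21093
T = 4.21093 / 1.43846 = 2.927388… → 2.93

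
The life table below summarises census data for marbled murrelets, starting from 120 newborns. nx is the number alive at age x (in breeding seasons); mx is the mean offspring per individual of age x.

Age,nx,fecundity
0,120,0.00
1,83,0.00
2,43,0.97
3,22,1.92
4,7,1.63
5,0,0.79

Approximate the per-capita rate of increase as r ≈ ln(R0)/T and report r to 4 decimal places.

-0.0857

lx = nx/n0 = nx/120: 1, 0.69167…, 0.35833…, 0.18333…, 0.05833…, 0
R0 = Σ lx·mx = 0 + 0 + 0.34758… + 0.352… + 0.09508… + 0 = 0.794667…
Σ x·lx·mx = 2.1315…; T = 2.1315…/0.794667… = 2.68226…
r ≈ ln(R0)/T = ln(0.794667…)/2.68226… = -0.085686… → -0.0857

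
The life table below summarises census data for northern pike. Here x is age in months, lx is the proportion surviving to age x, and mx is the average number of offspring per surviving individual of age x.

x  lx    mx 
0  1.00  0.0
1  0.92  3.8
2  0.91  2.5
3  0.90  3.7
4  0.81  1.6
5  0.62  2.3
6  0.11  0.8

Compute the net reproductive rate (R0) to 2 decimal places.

11.91

lx·mx by age: 0, 3.496, 2.275, 3.33, 1.296, 1.426, 0.088
R0 = Σ lx·mx = 11.911 → 11.91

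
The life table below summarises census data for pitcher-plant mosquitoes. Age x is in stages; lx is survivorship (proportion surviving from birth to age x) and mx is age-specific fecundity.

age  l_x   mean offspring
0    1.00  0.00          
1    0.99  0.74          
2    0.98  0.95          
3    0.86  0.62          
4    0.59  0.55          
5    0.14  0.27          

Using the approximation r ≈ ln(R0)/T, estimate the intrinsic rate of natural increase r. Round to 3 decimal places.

0.423

R0 = Σ lx·mx = 0 + 0.7326 + 0.931 + 0.5332 + 0.3245 + 0.0378 = 2.5591
Σ x·lx·mx = 5.6812; T = 5.6812/2.5591 = 2.22…
r ≈ ln(R0)/T = ln(2.5591)/2.22… = 0.42327… → 0.423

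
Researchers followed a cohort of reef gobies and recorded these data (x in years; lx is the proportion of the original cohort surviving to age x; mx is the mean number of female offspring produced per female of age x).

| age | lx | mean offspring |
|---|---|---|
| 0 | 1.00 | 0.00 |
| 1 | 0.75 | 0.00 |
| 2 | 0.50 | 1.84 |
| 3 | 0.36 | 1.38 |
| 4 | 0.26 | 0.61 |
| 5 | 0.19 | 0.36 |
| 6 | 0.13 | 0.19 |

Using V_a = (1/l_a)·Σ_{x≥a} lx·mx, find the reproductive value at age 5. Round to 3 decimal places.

0.490

lx·mx for x ≥ 5: 0.0684, 0.0247 → sum = 0.0931
V_5 = 0.0931 / l_5 = 0.0931 / 0.19 = 0.49 → 0.490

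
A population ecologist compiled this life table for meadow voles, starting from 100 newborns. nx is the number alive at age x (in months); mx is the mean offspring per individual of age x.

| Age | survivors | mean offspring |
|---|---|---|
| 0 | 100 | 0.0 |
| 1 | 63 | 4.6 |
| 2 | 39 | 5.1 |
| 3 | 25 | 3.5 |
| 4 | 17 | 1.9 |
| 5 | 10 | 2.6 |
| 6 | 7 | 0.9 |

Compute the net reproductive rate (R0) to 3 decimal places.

6.408

lx = nx/n0 = nx/100: 1, 0.63, 0.39, 0.25, 0.17, 0.1, 0.07
lx·mx by age: 0, 2.898, 1.989, 0.875, 0.323, 0.26, 0.063
R0 = Σ lx·mx = 6.408 → 6.408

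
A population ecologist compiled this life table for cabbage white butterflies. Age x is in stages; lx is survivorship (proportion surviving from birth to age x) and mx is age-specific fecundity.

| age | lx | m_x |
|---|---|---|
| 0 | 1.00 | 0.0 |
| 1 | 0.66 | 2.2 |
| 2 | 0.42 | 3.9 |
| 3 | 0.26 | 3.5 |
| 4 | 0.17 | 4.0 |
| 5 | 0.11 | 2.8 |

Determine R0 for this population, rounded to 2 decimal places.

4.99

lx·mx by age: 0, 1.452, 1.638, 0.91, 0.68, 0.308
R0 = Σ lx·mx = 4.988 → 4.99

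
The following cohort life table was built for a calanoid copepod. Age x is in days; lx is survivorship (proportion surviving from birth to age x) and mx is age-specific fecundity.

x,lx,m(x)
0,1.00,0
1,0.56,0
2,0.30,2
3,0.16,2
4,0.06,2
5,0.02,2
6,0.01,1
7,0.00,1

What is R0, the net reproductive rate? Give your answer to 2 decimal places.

1.09

lx·mx by age: 0, 0, 0.6, 0.32, 0.12, 0.04, 0.01, 0
R0 = Σ lx·mx = 1.09 → 1.09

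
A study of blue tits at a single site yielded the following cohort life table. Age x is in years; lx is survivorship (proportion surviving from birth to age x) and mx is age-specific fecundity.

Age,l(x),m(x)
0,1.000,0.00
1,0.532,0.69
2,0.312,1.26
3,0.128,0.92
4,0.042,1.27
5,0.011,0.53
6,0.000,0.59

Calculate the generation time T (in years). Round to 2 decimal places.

lx·mx: 0, 0.36708, 0.39312, 0.11776, 0.05334, 0.00583, 0 → R0 = 0.93713
x·lx·mx: 0, 0.36708, 0.78624, 0.35328, 0.21336, 0.02915, 0 → Σ = 1.74911
T = 1.74911 / 0.93713 = 1.866454… → 1.87

1.87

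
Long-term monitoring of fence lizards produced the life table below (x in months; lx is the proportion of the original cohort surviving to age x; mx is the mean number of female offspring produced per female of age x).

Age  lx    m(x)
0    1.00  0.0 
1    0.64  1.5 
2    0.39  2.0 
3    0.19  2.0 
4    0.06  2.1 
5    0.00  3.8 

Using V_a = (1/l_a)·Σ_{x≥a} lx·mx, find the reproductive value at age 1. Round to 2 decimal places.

lx·mx for x ≥ 1: 0.96, 0.78, 0.38, 0.126, 0 → sum = 2.246
V_1 = 2.246 / l_1 = 2.246 / 0.64 = 3.509375 → 3.51

3.51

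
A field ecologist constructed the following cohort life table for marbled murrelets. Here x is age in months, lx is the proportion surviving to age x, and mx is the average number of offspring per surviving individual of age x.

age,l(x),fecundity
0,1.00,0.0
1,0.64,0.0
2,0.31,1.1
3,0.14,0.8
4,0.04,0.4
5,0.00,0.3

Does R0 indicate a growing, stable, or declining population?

declining

R0 = Σ lx·mx = 0 + 0 + 0.341 + 0.112 + 0.016 + 0 = 0.469
R0 < 1, so the population is declining.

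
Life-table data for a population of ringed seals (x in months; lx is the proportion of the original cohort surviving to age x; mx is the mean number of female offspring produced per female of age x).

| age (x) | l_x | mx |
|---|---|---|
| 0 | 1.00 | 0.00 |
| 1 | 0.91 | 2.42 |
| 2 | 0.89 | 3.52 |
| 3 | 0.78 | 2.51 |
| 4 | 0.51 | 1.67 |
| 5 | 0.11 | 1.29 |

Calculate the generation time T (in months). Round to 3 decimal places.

2.227

lx·mx: 0, 2.2022, 3.1328, 1.9578, 0.8517, 0.1419 → R0 = 8.2864
x·lx·mx: 0, 2.2022, 6.2656, 5.8734, 3.4068, 0.7095 → Σ = 18.4575
T = 18.4575 / 8.2864 = 2.227445… → 2.227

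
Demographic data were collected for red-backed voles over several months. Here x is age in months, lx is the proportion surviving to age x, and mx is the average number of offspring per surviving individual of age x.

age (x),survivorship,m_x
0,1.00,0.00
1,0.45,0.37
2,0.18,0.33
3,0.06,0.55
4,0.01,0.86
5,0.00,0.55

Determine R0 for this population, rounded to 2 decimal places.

0.27

lx·mx by age: 0, 0.1665, 0.0594, 0.033, 0.0086, 0
R0 = Σ lx·mx = 0.2675 → 0.27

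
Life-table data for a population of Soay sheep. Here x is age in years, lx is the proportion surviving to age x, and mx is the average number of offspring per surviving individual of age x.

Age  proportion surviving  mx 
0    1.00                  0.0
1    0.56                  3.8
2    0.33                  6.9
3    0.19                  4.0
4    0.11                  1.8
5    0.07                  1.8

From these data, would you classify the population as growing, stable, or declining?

growing

R0 = Σ lx·mx = 0 + 2.128 + 2.277 + 0.76 + 0.198 + 0.126 = 5.489
R0 > 1, so the population is growing.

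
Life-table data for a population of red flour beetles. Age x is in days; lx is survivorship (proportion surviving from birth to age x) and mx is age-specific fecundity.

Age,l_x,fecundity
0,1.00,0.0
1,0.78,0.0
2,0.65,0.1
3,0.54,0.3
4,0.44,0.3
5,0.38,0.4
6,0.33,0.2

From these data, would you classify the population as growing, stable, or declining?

R0 = Σ lx·mx = 0 + 0 + 0.065 + 0.162 + 0.132 + 0.152 + 0.066 = 0.577
R0 < 1, so the population is declining.

declining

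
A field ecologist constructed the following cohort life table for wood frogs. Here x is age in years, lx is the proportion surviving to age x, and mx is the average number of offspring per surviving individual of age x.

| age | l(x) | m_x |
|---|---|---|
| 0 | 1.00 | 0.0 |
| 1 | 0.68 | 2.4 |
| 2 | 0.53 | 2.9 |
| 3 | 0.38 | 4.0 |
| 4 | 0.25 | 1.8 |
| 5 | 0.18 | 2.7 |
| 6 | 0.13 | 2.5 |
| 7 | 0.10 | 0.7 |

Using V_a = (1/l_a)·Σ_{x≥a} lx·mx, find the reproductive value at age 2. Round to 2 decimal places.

lx·mx for x ≥ 2: 1.537, 1.52, 0.45, 0.486, 0.325, 0.07 → sum = 4.388
V_2 = 4.388 / l_2 = 4.388 / 0.53 = 8.279245… → 8.28

8.28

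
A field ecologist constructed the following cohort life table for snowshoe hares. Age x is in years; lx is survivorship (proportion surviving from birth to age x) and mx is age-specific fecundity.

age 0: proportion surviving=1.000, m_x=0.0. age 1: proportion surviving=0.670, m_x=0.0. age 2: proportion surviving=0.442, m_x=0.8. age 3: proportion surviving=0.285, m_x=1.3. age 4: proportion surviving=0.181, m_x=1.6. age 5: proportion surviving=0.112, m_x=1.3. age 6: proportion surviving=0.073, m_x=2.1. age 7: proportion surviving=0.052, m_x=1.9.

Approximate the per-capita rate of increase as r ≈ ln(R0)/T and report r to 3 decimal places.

0.091

R0 = Σ lx·mx = 0 + 0 + 0.3536 + 0.3705 + 0.2896 + 0.1456 + 0.1533 + 0.0988 = 1.4114
Σ x·lx·mx = 5.3165; T = 5.3165/1.4114 = 3.76683…
r ≈ ln(R0)/T = ln(1.4114)/3.76683… = 0.09148… → 0.091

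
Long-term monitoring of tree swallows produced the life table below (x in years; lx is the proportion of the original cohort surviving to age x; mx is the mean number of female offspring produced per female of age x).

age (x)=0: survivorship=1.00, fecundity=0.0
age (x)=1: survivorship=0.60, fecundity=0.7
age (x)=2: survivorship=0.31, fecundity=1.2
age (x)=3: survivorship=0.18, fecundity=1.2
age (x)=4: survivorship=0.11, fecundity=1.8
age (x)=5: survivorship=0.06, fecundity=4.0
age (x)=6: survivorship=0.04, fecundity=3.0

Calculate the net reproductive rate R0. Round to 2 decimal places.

1.57

lx·mx by age: 0, 0.42, 0.372, 0.216, 0.198, 0.24, 0.12
R0 = Σ lx·mx = 1.566 → 1.57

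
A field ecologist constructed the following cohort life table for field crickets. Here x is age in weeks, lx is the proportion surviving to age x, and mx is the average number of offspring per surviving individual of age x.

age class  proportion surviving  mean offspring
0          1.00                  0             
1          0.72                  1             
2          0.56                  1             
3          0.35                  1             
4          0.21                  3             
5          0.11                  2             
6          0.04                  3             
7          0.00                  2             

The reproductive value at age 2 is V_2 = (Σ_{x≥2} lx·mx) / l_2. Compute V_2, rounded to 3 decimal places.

lx·mx for x ≥ 2: 0.56, 0.35, 0.63, 0.22, 0.12, 0 → sum = 1.88
V_2 = 1.88 / l_2 = 1.88 / 0.56 = 3.357143… → 3.357

3.357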